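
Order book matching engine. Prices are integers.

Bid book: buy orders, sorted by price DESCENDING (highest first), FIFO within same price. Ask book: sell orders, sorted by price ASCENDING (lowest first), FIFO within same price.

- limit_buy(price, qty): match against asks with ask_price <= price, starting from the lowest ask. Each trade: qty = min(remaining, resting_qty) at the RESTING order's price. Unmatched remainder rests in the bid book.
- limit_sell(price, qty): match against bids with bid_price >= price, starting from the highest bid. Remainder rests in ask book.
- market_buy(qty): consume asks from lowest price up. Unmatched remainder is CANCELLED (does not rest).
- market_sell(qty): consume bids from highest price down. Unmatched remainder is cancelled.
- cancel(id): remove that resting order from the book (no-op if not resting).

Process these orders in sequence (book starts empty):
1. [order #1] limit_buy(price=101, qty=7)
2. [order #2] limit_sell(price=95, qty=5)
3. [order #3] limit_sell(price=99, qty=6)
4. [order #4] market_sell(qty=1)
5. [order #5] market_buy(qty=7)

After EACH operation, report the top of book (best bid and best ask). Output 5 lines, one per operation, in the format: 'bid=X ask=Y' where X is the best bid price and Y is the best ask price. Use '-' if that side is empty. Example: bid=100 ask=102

After op 1 [order #1] limit_buy(price=101, qty=7): fills=none; bids=[#1:7@101] asks=[-]
After op 2 [order #2] limit_sell(price=95, qty=5): fills=#1x#2:5@101; bids=[#1:2@101] asks=[-]
After op 3 [order #3] limit_sell(price=99, qty=6): fills=#1x#3:2@101; bids=[-] asks=[#3:4@99]
After op 4 [order #4] market_sell(qty=1): fills=none; bids=[-] asks=[#3:4@99]
After op 5 [order #5] market_buy(qty=7): fills=#5x#3:4@99; bids=[-] asks=[-]

Answer: bid=101 ask=-
bid=101 ask=-
bid=- ask=99
bid=- ask=99
bid=- ask=-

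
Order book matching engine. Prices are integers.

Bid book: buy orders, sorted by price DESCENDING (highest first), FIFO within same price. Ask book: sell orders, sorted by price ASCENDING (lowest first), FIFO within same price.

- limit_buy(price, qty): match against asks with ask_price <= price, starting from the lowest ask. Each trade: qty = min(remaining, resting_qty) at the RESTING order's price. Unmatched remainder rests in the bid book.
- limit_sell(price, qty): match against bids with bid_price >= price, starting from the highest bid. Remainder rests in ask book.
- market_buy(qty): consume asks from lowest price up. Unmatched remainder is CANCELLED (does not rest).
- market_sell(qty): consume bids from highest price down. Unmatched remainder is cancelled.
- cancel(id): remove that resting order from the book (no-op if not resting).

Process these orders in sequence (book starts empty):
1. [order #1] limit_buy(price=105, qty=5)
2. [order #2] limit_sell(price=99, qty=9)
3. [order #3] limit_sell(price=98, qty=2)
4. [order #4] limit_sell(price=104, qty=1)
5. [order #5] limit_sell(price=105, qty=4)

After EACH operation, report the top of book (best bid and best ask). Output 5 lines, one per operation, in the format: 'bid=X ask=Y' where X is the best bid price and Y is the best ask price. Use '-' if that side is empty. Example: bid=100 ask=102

Answer: bid=105 ask=-
bid=- ask=99
bid=- ask=98
bid=- ask=98
bid=- ask=98

Derivation:
After op 1 [order #1] limit_buy(price=105, qty=5): fills=none; bids=[#1:5@105] asks=[-]
After op 2 [order #2] limit_sell(price=99, qty=9): fills=#1x#2:5@105; bids=[-] asks=[#2:4@99]
After op 3 [order #3] limit_sell(price=98, qty=2): fills=none; bids=[-] asks=[#3:2@98 #2:4@99]
After op 4 [order #4] limit_sell(price=104, qty=1): fills=none; bids=[-] asks=[#3:2@98 #2:4@99 #4:1@104]
After op 5 [order #5] limit_sell(price=105, qty=4): fills=none; bids=[-] asks=[#3:2@98 #2:4@99 #4:1@104 #5:4@105]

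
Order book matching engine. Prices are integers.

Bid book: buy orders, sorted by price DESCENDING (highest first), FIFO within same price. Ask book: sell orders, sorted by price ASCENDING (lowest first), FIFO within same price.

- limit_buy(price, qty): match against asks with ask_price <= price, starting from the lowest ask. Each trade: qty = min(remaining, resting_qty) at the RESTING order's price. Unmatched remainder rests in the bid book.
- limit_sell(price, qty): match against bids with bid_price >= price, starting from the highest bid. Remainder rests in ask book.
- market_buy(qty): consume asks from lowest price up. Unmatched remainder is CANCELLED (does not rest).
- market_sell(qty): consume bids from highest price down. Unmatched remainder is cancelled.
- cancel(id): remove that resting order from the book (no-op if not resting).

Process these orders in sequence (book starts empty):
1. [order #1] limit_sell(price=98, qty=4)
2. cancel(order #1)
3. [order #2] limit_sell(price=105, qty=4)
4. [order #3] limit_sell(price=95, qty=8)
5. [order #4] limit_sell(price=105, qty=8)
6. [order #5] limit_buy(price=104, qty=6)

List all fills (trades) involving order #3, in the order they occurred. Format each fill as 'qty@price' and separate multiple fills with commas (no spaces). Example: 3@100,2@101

After op 1 [order #1] limit_sell(price=98, qty=4): fills=none; bids=[-] asks=[#1:4@98]
After op 2 cancel(order #1): fills=none; bids=[-] asks=[-]
After op 3 [order #2] limit_sell(price=105, qty=4): fills=none; bids=[-] asks=[#2:4@105]
After op 4 [order #3] limit_sell(price=95, qty=8): fills=none; bids=[-] asks=[#3:8@95 #2:4@105]
After op 5 [order #4] limit_sell(price=105, qty=8): fills=none; bids=[-] asks=[#3:8@95 #2:4@105 #4:8@105]
After op 6 [order #5] limit_buy(price=104, qty=6): fills=#5x#3:6@95; bids=[-] asks=[#3:2@95 #2:4@105 #4:8@105]

Answer: 6@95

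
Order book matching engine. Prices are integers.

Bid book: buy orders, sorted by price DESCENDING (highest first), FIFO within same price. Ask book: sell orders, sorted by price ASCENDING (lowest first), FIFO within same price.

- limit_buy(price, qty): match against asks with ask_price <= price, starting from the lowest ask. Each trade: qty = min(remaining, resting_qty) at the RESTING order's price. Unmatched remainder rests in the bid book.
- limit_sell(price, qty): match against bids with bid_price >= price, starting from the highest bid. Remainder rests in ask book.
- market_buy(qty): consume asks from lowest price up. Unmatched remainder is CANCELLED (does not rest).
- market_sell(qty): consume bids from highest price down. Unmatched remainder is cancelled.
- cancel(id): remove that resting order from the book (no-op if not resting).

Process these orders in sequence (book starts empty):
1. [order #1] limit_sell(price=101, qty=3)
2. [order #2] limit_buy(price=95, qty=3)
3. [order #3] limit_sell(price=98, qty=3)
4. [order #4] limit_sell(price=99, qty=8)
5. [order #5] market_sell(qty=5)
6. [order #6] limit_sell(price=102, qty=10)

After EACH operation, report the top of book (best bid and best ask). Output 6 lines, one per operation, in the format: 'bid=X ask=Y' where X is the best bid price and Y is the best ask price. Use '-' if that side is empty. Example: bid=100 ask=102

After op 1 [order #1] limit_sell(price=101, qty=3): fills=none; bids=[-] asks=[#1:3@101]
After op 2 [order #2] limit_buy(price=95, qty=3): fills=none; bids=[#2:3@95] asks=[#1:3@101]
After op 3 [order #3] limit_sell(price=98, qty=3): fills=none; bids=[#2:3@95] asks=[#3:3@98 #1:3@101]
After op 4 [order #4] limit_sell(price=99, qty=8): fills=none; bids=[#2:3@95] asks=[#3:3@98 #4:8@99 #1:3@101]
After op 5 [order #5] market_sell(qty=5): fills=#2x#5:3@95; bids=[-] asks=[#3:3@98 #4:8@99 #1:3@101]
After op 6 [order #6] limit_sell(price=102, qty=10): fills=none; bids=[-] asks=[#3:3@98 #4:8@99 #1:3@101 #6:10@102]

Answer: bid=- ask=101
bid=95 ask=101
bid=95 ask=98
bid=95 ask=98
bid=- ask=98
bid=- ask=98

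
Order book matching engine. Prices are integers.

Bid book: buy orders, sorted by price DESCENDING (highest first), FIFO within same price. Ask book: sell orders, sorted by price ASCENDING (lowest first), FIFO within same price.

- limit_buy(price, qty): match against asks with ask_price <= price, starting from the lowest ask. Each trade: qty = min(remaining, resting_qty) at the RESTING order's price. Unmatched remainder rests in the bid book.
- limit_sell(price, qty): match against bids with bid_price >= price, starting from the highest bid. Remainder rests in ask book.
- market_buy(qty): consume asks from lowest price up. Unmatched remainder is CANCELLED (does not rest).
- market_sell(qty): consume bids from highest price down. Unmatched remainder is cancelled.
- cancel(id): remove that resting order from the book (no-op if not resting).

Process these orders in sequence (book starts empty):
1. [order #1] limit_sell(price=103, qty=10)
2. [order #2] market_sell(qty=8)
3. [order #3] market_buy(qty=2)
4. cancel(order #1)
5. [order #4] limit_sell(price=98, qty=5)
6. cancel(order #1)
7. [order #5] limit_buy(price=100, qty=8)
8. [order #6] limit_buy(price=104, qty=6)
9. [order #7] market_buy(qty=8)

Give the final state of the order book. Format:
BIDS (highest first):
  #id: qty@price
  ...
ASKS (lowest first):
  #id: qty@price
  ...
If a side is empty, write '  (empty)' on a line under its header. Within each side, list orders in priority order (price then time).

Answer: BIDS (highest first):
  #6: 6@104
  #5: 3@100
ASKS (lowest first):
  (empty)

Derivation:
After op 1 [order #1] limit_sell(price=103, qty=10): fills=none; bids=[-] asks=[#1:10@103]
After op 2 [order #2] market_sell(qty=8): fills=none; bids=[-] asks=[#1:10@103]
After op 3 [order #3] market_buy(qty=2): fills=#3x#1:2@103; bids=[-] asks=[#1:8@103]
After op 4 cancel(order #1): fills=none; bids=[-] asks=[-]
After op 5 [order #4] limit_sell(price=98, qty=5): fills=none; bids=[-] asks=[#4:5@98]
After op 6 cancel(order #1): fills=none; bids=[-] asks=[#4:5@98]
After op 7 [order #5] limit_buy(price=100, qty=8): fills=#5x#4:5@98; bids=[#5:3@100] asks=[-]
After op 8 [order #6] limit_buy(price=104, qty=6): fills=none; bids=[#6:6@104 #5:3@100] asks=[-]
After op 9 [order #7] market_buy(qty=8): fills=none; bids=[#6:6@104 #5:3@100] asks=[-]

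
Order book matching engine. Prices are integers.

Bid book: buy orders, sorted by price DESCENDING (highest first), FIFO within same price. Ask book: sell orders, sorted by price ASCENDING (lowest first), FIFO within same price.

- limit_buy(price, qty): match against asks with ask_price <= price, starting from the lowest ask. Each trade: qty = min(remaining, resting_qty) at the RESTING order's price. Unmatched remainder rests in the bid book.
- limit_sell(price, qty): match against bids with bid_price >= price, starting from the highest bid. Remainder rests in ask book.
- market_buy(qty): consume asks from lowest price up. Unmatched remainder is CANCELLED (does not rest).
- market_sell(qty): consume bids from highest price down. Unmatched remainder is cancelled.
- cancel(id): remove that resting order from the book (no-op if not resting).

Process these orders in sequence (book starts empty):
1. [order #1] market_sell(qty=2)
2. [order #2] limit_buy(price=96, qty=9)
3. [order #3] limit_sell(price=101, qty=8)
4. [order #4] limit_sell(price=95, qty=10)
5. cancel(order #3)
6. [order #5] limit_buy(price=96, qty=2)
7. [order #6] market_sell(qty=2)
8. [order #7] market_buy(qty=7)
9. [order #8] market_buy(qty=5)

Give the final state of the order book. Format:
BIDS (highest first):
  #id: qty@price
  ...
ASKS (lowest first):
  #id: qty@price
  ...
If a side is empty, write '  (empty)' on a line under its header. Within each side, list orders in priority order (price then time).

Answer: BIDS (highest first):
  (empty)
ASKS (lowest first):
  (empty)

Derivation:
After op 1 [order #1] market_sell(qty=2): fills=none; bids=[-] asks=[-]
After op 2 [order #2] limit_buy(price=96, qty=9): fills=none; bids=[#2:9@96] asks=[-]
After op 3 [order #3] limit_sell(price=101, qty=8): fills=none; bids=[#2:9@96] asks=[#3:8@101]
After op 4 [order #4] limit_sell(price=95, qty=10): fills=#2x#4:9@96; bids=[-] asks=[#4:1@95 #3:8@101]
After op 5 cancel(order #3): fills=none; bids=[-] asks=[#4:1@95]
After op 6 [order #5] limit_buy(price=96, qty=2): fills=#5x#4:1@95; bids=[#5:1@96] asks=[-]
After op 7 [order #6] market_sell(qty=2): fills=#5x#6:1@96; bids=[-] asks=[-]
After op 8 [order #7] market_buy(qty=7): fills=none; bids=[-] asks=[-]
After op 9 [order #8] market_buy(qty=5): fills=none; bids=[-] asks=[-]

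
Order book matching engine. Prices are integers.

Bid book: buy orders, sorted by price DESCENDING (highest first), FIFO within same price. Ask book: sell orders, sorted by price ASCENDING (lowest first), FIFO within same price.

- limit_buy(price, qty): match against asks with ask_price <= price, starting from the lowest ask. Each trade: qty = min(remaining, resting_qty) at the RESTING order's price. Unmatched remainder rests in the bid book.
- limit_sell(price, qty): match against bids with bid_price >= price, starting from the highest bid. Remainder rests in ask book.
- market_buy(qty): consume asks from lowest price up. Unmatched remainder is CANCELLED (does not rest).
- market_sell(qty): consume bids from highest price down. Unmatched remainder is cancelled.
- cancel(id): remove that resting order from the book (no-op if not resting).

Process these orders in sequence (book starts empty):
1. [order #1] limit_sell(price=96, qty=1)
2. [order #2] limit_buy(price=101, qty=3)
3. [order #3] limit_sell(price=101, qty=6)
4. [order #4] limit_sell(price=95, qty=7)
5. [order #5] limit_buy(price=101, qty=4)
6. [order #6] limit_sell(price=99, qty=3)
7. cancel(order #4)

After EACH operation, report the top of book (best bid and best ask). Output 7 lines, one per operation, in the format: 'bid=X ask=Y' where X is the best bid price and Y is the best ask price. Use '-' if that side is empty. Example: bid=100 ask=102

Answer: bid=- ask=96
bid=101 ask=-
bid=- ask=101
bid=- ask=95
bid=- ask=95
bid=- ask=95
bid=- ask=99

Derivation:
After op 1 [order #1] limit_sell(price=96, qty=1): fills=none; bids=[-] asks=[#1:1@96]
After op 2 [order #2] limit_buy(price=101, qty=3): fills=#2x#1:1@96; bids=[#2:2@101] asks=[-]
After op 3 [order #3] limit_sell(price=101, qty=6): fills=#2x#3:2@101; bids=[-] asks=[#3:4@101]
After op 4 [order #4] limit_sell(price=95, qty=7): fills=none; bids=[-] asks=[#4:7@95 #3:4@101]
After op 5 [order #5] limit_buy(price=101, qty=4): fills=#5x#4:4@95; bids=[-] asks=[#4:3@95 #3:4@101]
After op 6 [order #6] limit_sell(price=99, qty=3): fills=none; bids=[-] asks=[#4:3@95 #6:3@99 #3:4@101]
After op 7 cancel(order #4): fills=none; bids=[-] asks=[#6:3@99 #3:4@101]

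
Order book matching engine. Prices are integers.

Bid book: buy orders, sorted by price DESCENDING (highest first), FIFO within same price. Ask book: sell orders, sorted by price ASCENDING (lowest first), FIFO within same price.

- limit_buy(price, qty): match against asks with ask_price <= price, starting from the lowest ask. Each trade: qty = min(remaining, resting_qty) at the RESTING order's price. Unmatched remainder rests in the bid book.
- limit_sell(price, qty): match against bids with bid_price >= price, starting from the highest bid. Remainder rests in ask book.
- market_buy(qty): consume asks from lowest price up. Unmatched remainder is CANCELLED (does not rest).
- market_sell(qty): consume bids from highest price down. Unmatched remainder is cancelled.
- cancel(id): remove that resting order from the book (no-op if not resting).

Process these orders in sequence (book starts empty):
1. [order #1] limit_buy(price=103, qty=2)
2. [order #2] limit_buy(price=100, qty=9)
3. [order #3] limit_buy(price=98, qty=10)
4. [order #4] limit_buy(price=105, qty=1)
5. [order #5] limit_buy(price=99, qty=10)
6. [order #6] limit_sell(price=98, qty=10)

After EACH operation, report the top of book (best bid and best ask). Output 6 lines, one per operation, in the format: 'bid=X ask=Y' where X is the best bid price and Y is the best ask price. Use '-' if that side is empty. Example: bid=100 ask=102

Answer: bid=103 ask=-
bid=103 ask=-
bid=103 ask=-
bid=105 ask=-
bid=105 ask=-
bid=100 ask=-

Derivation:
After op 1 [order #1] limit_buy(price=103, qty=2): fills=none; bids=[#1:2@103] asks=[-]
After op 2 [order #2] limit_buy(price=100, qty=9): fills=none; bids=[#1:2@103 #2:9@100] asks=[-]
After op 3 [order #3] limit_buy(price=98, qty=10): fills=none; bids=[#1:2@103 #2:9@100 #3:10@98] asks=[-]
After op 4 [order #4] limit_buy(price=105, qty=1): fills=none; bids=[#4:1@105 #1:2@103 #2:9@100 #3:10@98] asks=[-]
After op 5 [order #5] limit_buy(price=99, qty=10): fills=none; bids=[#4:1@105 #1:2@103 #2:9@100 #5:10@99 #3:10@98] asks=[-]
After op 6 [order #6] limit_sell(price=98, qty=10): fills=#4x#6:1@105 #1x#6:2@103 #2x#6:7@100; bids=[#2:2@100 #5:10@99 #3:10@98] asks=[-]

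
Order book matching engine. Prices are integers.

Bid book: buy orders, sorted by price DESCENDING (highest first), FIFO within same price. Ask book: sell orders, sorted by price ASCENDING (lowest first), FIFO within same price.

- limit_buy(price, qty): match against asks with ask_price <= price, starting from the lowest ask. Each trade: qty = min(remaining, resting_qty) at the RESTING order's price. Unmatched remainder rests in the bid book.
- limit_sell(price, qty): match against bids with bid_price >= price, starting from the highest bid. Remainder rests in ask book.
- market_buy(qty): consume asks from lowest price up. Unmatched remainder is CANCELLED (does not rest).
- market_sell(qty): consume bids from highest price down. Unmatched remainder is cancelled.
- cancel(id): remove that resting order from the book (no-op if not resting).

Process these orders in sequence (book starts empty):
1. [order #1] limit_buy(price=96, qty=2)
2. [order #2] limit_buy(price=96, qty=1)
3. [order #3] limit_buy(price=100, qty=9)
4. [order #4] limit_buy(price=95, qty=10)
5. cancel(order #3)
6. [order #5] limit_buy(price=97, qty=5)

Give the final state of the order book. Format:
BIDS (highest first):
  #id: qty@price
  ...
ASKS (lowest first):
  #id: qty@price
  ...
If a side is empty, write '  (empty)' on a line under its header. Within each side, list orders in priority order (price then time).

Answer: BIDS (highest first):
  #5: 5@97
  #1: 2@96
  #2: 1@96
  #4: 10@95
ASKS (lowest first):
  (empty)

Derivation:
After op 1 [order #1] limit_buy(price=96, qty=2): fills=none; bids=[#1:2@96] asks=[-]
After op 2 [order #2] limit_buy(price=96, qty=1): fills=none; bids=[#1:2@96 #2:1@96] asks=[-]
After op 3 [order #3] limit_buy(price=100, qty=9): fills=none; bids=[#3:9@100 #1:2@96 #2:1@96] asks=[-]
After op 4 [order #4] limit_buy(price=95, qty=10): fills=none; bids=[#3:9@100 #1:2@96 #2:1@96 #4:10@95] asks=[-]
After op 5 cancel(order #3): fills=none; bids=[#1:2@96 #2:1@96 #4:10@95] asks=[-]
After op 6 [order #5] limit_buy(price=97, qty=5): fills=none; bids=[#5:5@97 #1:2@96 #2:1@96 #4:10@95] asks=[-]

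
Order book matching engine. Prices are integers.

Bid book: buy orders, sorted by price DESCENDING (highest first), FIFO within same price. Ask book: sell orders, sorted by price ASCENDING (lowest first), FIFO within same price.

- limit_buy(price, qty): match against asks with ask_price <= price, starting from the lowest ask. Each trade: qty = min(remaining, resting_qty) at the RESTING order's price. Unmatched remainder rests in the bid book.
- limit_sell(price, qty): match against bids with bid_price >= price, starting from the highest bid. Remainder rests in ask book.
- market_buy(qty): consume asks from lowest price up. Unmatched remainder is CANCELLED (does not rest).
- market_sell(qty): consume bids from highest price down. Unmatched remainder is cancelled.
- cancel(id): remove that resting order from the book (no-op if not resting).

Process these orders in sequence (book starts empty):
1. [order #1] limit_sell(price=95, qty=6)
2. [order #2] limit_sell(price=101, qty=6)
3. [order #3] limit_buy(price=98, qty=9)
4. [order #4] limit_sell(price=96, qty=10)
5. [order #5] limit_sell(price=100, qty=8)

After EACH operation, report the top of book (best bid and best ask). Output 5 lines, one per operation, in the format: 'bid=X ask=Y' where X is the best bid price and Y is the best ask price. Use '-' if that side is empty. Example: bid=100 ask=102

After op 1 [order #1] limit_sell(price=95, qty=6): fills=none; bids=[-] asks=[#1:6@95]
After op 2 [order #2] limit_sell(price=101, qty=6): fills=none; bids=[-] asks=[#1:6@95 #2:6@101]
After op 3 [order #3] limit_buy(price=98, qty=9): fills=#3x#1:6@95; bids=[#3:3@98] asks=[#2:6@101]
After op 4 [order #4] limit_sell(price=96, qty=10): fills=#3x#4:3@98; bids=[-] asks=[#4:7@96 #2:6@101]
After op 5 [order #5] limit_sell(price=100, qty=8): fills=none; bids=[-] asks=[#4:7@96 #5:8@100 #2:6@101]

Answer: bid=- ask=95
bid=- ask=95
bid=98 ask=101
bid=- ask=96
bid=- ask=96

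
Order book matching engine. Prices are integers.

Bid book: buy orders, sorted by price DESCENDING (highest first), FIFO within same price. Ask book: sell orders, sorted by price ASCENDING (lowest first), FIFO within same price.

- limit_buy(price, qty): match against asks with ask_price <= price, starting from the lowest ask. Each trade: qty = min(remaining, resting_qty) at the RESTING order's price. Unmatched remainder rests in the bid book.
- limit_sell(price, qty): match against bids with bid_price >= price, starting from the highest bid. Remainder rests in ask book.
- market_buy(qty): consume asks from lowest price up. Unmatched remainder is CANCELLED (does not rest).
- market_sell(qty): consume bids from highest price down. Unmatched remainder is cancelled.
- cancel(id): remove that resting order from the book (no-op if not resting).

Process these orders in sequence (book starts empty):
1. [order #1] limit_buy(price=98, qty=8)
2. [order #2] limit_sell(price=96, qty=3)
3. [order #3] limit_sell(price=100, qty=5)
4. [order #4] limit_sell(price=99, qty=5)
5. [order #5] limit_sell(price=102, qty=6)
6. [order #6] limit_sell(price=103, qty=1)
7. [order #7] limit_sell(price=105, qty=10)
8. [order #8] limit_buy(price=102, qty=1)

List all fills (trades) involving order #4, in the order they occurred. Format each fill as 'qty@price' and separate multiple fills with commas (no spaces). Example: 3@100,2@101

Answer: 1@99

Derivation:
After op 1 [order #1] limit_buy(price=98, qty=8): fills=none; bids=[#1:8@98] asks=[-]
After op 2 [order #2] limit_sell(price=96, qty=3): fills=#1x#2:3@98; bids=[#1:5@98] asks=[-]
After op 3 [order #3] limit_sell(price=100, qty=5): fills=none; bids=[#1:5@98] asks=[#3:5@100]
After op 4 [order #4] limit_sell(price=99, qty=5): fills=none; bids=[#1:5@98] asks=[#4:5@99 #3:5@100]
After op 5 [order #5] limit_sell(price=102, qty=6): fills=none; bids=[#1:5@98] asks=[#4:5@99 #3:5@100 #5:6@102]
After op 6 [order #6] limit_sell(price=103, qty=1): fills=none; bids=[#1:5@98] asks=[#4:5@99 #3:5@100 #5:6@102 #6:1@103]
After op 7 [order #7] limit_sell(price=105, qty=10): fills=none; bids=[#1:5@98] asks=[#4:5@99 #3:5@100 #5:6@102 #6:1@103 #7:10@105]
After op 8 [order #8] limit_buy(price=102, qty=1): fills=#8x#4:1@99; bids=[#1:5@98] asks=[#4:4@99 #3:5@100 #5:6@102 #6:1@103 #7:10@105]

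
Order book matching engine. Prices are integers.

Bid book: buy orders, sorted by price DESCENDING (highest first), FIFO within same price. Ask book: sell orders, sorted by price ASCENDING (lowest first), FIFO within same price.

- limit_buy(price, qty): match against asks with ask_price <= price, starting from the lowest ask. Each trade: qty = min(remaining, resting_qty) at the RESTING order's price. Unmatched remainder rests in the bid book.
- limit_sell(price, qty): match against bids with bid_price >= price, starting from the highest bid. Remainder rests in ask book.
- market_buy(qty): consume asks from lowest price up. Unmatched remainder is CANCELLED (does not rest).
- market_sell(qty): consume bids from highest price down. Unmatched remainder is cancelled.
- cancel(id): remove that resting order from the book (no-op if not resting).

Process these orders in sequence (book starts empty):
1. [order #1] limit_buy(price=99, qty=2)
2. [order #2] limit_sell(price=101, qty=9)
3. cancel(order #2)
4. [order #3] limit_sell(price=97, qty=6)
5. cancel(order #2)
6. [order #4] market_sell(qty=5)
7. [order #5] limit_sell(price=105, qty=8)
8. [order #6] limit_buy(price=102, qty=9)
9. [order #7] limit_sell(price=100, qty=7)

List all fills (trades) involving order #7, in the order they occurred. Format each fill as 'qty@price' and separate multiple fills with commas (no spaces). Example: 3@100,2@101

After op 1 [order #1] limit_buy(price=99, qty=2): fills=none; bids=[#1:2@99] asks=[-]
After op 2 [order #2] limit_sell(price=101, qty=9): fills=none; bids=[#1:2@99] asks=[#2:9@101]
After op 3 cancel(order #2): fills=none; bids=[#1:2@99] asks=[-]
After op 4 [order #3] limit_sell(price=97, qty=6): fills=#1x#3:2@99; bids=[-] asks=[#3:4@97]
After op 5 cancel(order #2): fills=none; bids=[-] asks=[#3:4@97]
After op 6 [order #4] market_sell(qty=5): fills=none; bids=[-] asks=[#3:4@97]
After op 7 [order #5] limit_sell(price=105, qty=8): fills=none; bids=[-] asks=[#3:4@97 #5:8@105]
After op 8 [order #6] limit_buy(price=102, qty=9): fills=#6x#3:4@97; bids=[#6:5@102] asks=[#5:8@105]
After op 9 [order #7] limit_sell(price=100, qty=7): fills=#6x#7:5@102; bids=[-] asks=[#7:2@100 #5:8@105]

Answer: 5@102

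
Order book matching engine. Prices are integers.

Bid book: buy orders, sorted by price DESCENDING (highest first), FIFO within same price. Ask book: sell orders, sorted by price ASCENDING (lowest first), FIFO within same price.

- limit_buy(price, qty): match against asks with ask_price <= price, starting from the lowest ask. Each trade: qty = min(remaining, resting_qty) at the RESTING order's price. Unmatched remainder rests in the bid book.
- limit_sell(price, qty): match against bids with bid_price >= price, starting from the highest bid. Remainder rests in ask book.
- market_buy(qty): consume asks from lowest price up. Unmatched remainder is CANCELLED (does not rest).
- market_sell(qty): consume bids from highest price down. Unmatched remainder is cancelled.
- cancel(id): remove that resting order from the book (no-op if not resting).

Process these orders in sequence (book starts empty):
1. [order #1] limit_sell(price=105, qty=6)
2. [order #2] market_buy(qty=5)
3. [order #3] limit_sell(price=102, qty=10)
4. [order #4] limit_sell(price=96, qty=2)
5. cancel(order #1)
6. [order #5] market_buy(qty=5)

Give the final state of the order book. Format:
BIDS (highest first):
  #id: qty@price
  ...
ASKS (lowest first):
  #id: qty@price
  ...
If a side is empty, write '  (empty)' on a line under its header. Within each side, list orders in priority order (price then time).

After op 1 [order #1] limit_sell(price=105, qty=6): fills=none; bids=[-] asks=[#1:6@105]
After op 2 [order #2] market_buy(qty=5): fills=#2x#1:5@105; bids=[-] asks=[#1:1@105]
After op 3 [order #3] limit_sell(price=102, qty=10): fills=none; bids=[-] asks=[#3:10@102 #1:1@105]
After op 4 [order #4] limit_sell(price=96, qty=2): fills=none; bids=[-] asks=[#4:2@96 #3:10@102 #1:1@105]
After op 5 cancel(order #1): fills=none; bids=[-] asks=[#4:2@96 #3:10@102]
After op 6 [order #5] market_buy(qty=5): fills=#5x#4:2@96 #5x#3:3@102; bids=[-] asks=[#3:7@102]

Answer: BIDS (highest first):
  (empty)
ASKS (lowest first):
  #3: 7@102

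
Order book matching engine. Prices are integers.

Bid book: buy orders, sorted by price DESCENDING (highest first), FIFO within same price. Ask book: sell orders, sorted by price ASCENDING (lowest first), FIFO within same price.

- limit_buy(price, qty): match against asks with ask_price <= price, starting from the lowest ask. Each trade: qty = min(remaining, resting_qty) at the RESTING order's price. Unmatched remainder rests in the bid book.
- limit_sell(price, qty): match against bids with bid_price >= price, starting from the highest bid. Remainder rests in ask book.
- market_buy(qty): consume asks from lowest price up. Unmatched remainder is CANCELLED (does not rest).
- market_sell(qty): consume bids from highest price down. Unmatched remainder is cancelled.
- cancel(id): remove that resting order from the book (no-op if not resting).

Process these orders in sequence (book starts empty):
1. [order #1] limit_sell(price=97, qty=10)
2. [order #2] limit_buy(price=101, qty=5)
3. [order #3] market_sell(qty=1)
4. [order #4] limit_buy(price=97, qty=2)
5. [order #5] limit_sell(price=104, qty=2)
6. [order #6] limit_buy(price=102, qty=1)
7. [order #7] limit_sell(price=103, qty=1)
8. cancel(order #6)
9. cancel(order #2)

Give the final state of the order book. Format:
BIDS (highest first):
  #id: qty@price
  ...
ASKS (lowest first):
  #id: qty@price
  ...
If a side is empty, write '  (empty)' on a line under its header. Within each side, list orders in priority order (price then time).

After op 1 [order #1] limit_sell(price=97, qty=10): fills=none; bids=[-] asks=[#1:10@97]
After op 2 [order #2] limit_buy(price=101, qty=5): fills=#2x#1:5@97; bids=[-] asks=[#1:5@97]
After op 3 [order #3] market_sell(qty=1): fills=none; bids=[-] asks=[#1:5@97]
After op 4 [order #4] limit_buy(price=97, qty=2): fills=#4x#1:2@97; bids=[-] asks=[#1:3@97]
After op 5 [order #5] limit_sell(price=104, qty=2): fills=none; bids=[-] asks=[#1:3@97 #5:2@104]
After op 6 [order #6] limit_buy(price=102, qty=1): fills=#6x#1:1@97; bids=[-] asks=[#1:2@97 #5:2@104]
After op 7 [order #7] limit_sell(price=103, qty=1): fills=none; bids=[-] asks=[#1:2@97 #7:1@103 #5:2@104]
After op 8 cancel(order #6): fills=none; bids=[-] asks=[#1:2@97 #7:1@103 #5:2@104]
After op 9 cancel(order #2): fills=none; bids=[-] asks=[#1:2@97 #7:1@103 #5:2@104]

Answer: BIDS (highest first):
  (empty)
ASKS (lowest first):
  #1: 2@97
  #7: 1@103
  #5: 2@104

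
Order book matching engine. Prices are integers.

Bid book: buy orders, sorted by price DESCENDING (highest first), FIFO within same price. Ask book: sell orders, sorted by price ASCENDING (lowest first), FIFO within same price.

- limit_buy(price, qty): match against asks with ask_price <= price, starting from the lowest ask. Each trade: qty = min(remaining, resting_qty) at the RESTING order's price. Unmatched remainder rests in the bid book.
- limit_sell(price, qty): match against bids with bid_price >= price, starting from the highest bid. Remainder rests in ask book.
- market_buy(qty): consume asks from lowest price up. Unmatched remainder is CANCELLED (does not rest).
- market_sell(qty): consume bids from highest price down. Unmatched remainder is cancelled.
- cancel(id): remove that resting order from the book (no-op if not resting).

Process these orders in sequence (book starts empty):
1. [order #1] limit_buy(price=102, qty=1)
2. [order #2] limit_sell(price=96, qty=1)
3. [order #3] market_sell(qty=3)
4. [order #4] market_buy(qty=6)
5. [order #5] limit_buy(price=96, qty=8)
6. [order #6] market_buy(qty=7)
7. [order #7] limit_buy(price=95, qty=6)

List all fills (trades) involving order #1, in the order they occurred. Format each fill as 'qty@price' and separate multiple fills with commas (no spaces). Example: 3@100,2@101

After op 1 [order #1] limit_buy(price=102, qty=1): fills=none; bids=[#1:1@102] asks=[-]
After op 2 [order #2] limit_sell(price=96, qty=1): fills=#1x#2:1@102; bids=[-] asks=[-]
After op 3 [order #3] market_sell(qty=3): fills=none; bids=[-] asks=[-]
After op 4 [order #4] market_buy(qty=6): fills=none; bids=[-] asks=[-]
After op 5 [order #5] limit_buy(price=96, qty=8): fills=none; bids=[#5:8@96] asks=[-]
After op 6 [order #6] market_buy(qty=7): fills=none; bids=[#5:8@96] asks=[-]
After op 7 [order #7] limit_buy(price=95, qty=6): fills=none; bids=[#5:8@96 #7:6@95] asks=[-]

Answer: 1@102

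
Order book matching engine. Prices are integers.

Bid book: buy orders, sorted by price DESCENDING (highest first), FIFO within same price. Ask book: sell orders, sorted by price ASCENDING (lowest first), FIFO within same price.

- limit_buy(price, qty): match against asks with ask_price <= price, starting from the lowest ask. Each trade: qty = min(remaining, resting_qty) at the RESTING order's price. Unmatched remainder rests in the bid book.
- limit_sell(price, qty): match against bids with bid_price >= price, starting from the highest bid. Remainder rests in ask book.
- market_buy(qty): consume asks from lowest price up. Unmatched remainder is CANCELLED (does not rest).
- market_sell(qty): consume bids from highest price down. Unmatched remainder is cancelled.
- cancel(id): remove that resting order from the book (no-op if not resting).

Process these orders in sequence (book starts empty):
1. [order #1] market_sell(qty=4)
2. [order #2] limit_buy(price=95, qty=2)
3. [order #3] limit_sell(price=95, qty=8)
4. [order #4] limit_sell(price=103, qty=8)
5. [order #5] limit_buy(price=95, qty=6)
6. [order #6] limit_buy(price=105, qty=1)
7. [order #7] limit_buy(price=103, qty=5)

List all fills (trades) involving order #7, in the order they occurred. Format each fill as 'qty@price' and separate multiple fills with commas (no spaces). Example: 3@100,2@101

After op 1 [order #1] market_sell(qty=4): fills=none; bids=[-] asks=[-]
After op 2 [order #2] limit_buy(price=95, qty=2): fills=none; bids=[#2:2@95] asks=[-]
After op 3 [order #3] limit_sell(price=95, qty=8): fills=#2x#3:2@95; bids=[-] asks=[#3:6@95]
After op 4 [order #4] limit_sell(price=103, qty=8): fills=none; bids=[-] asks=[#3:6@95 #4:8@103]
After op 5 [order #5] limit_buy(price=95, qty=6): fills=#5x#3:6@95; bids=[-] asks=[#4:8@103]
After op 6 [order #6] limit_buy(price=105, qty=1): fills=#6x#4:1@103; bids=[-] asks=[#4:7@103]
After op 7 [order #7] limit_buy(price=103, qty=5): fills=#7x#4:5@103; bids=[-] asks=[#4:2@103]

Answer: 5@103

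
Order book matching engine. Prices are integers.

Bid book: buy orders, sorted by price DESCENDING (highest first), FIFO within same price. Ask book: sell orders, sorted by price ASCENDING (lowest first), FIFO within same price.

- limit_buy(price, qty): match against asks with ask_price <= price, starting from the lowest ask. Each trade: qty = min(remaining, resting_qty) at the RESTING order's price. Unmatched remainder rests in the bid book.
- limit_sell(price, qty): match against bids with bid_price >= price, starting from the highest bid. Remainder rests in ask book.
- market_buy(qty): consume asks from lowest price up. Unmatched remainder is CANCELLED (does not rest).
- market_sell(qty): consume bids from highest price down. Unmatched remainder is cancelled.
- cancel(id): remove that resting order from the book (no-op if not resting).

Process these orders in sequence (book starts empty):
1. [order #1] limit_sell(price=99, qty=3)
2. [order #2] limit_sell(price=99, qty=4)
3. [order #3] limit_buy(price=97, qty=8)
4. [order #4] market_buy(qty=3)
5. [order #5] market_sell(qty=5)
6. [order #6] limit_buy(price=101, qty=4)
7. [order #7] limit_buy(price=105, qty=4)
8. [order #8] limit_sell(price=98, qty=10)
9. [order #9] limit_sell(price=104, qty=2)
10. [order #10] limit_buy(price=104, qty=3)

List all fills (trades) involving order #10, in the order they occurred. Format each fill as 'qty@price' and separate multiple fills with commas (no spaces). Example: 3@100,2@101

Answer: 3@98

Derivation:
After op 1 [order #1] limit_sell(price=99, qty=3): fills=none; bids=[-] asks=[#1:3@99]
After op 2 [order #2] limit_sell(price=99, qty=4): fills=none; bids=[-] asks=[#1:3@99 #2:4@99]
After op 3 [order #3] limit_buy(price=97, qty=8): fills=none; bids=[#3:8@97] asks=[#1:3@99 #2:4@99]
After op 4 [order #4] market_buy(qty=3): fills=#4x#1:3@99; bids=[#3:8@97] asks=[#2:4@99]
After op 5 [order #5] market_sell(qty=5): fills=#3x#5:5@97; bids=[#3:3@97] asks=[#2:4@99]
After op 6 [order #6] limit_buy(price=101, qty=4): fills=#6x#2:4@99; bids=[#3:3@97] asks=[-]
After op 7 [order #7] limit_buy(price=105, qty=4): fills=none; bids=[#7:4@105 #3:3@97] asks=[-]
After op 8 [order #8] limit_sell(price=98, qty=10): fills=#7x#8:4@105; bids=[#3:3@97] asks=[#8:6@98]
After op 9 [order #9] limit_sell(price=104, qty=2): fills=none; bids=[#3:3@97] asks=[#8:6@98 #9:2@104]
After op 10 [order #10] limit_buy(price=104, qty=3): fills=#10x#8:3@98; bids=[#3:3@97] asks=[#8:3@98 #9:2@104]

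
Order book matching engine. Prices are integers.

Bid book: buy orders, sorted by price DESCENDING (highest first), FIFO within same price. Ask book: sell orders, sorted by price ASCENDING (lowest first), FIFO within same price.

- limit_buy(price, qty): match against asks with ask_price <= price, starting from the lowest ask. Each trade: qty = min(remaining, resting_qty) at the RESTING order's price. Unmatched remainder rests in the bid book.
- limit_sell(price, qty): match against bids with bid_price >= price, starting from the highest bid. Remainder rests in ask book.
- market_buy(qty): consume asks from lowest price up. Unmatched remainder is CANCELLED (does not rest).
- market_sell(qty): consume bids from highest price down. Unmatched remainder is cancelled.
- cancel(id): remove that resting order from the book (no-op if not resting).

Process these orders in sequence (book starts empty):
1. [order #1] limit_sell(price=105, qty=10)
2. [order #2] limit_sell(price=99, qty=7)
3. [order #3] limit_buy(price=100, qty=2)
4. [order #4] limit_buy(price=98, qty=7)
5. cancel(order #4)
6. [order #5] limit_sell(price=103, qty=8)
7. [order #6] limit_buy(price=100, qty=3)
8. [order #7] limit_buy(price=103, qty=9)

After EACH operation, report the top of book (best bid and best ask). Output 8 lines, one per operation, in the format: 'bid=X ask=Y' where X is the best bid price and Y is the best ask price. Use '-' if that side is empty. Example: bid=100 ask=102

After op 1 [order #1] limit_sell(price=105, qty=10): fills=none; bids=[-] asks=[#1:10@105]
After op 2 [order #2] limit_sell(price=99, qty=7): fills=none; bids=[-] asks=[#2:7@99 #1:10@105]
After op 3 [order #3] limit_buy(price=100, qty=2): fills=#3x#2:2@99; bids=[-] asks=[#2:5@99 #1:10@105]
After op 4 [order #4] limit_buy(price=98, qty=7): fills=none; bids=[#4:7@98] asks=[#2:5@99 #1:10@105]
After op 5 cancel(order #4): fills=none; bids=[-] asks=[#2:5@99 #1:10@105]
After op 6 [order #5] limit_sell(price=103, qty=8): fills=none; bids=[-] asks=[#2:5@99 #5:8@103 #1:10@105]
After op 7 [order #6] limit_buy(price=100, qty=3): fills=#6x#2:3@99; bids=[-] asks=[#2:2@99 #5:8@103 #1:10@105]
After op 8 [order #7] limit_buy(price=103, qty=9): fills=#7x#2:2@99 #7x#5:7@103; bids=[-] asks=[#5:1@103 #1:10@105]

Answer: bid=- ask=105
bid=- ask=99
bid=- ask=99
bid=98 ask=99
bid=- ask=99
bid=- ask=99
bid=- ask=99
bid=- ask=103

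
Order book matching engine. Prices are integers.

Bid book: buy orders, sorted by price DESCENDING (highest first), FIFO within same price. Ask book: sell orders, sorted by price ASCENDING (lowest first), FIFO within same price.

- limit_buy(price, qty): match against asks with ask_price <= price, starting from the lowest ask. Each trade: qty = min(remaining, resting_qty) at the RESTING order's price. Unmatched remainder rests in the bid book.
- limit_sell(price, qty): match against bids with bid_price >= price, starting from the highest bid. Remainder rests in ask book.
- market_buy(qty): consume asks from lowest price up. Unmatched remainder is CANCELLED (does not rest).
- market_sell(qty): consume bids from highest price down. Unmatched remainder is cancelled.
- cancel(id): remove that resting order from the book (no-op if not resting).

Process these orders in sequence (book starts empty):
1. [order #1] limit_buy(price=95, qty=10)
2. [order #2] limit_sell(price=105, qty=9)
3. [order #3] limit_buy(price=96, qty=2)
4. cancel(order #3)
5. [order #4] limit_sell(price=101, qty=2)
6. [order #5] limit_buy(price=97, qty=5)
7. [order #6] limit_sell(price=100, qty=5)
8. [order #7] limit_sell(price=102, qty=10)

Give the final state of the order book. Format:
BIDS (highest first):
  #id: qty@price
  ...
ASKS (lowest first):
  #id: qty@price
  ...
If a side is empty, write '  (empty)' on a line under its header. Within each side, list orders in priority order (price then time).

After op 1 [order #1] limit_buy(price=95, qty=10): fills=none; bids=[#1:10@95] asks=[-]
After op 2 [order #2] limit_sell(price=105, qty=9): fills=none; bids=[#1:10@95] asks=[#2:9@105]
After op 3 [order #3] limit_buy(price=96, qty=2): fills=none; bids=[#3:2@96 #1:10@95] asks=[#2:9@105]
After op 4 cancel(order #3): fills=none; bids=[#1:10@95] asks=[#2:9@105]
After op 5 [order #4] limit_sell(price=101, qty=2): fills=none; bids=[#1:10@95] asks=[#4:2@101 #2:9@105]
After op 6 [order #5] limit_buy(price=97, qty=5): fills=none; bids=[#5:5@97 #1:10@95] asks=[#4:2@101 #2:9@105]
After op 7 [order #6] limit_sell(price=100, qty=5): fills=none; bids=[#5:5@97 #1:10@95] asks=[#6:5@100 #4:2@101 #2:9@105]
After op 8 [order #7] limit_sell(price=102, qty=10): fills=none; bids=[#5:5@97 #1:10@95] asks=[#6:5@100 #4:2@101 #7:10@102 #2:9@105]

Answer: BIDS (highest first):
  #5: 5@97
  #1: 10@95
ASKS (lowest first):
  #6: 5@100
  #4: 2@101
  #7: 10@102
  #2: 9@105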